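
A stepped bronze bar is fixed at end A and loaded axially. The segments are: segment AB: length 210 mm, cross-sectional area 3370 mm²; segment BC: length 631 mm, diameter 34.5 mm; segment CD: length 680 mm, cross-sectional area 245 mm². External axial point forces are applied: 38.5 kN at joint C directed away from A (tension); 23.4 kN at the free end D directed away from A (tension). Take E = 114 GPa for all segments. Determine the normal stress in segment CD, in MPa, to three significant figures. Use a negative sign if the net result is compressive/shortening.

95.5 MPa

Internal axial forces (sectioning from the free end, tension +): N_CD = 23.4 kN, N_BC = 61.9 kN, N_AB = 61.9 kN.
σ_CD = N_CD/A_CD = 23400/245 = 95.51 MPa.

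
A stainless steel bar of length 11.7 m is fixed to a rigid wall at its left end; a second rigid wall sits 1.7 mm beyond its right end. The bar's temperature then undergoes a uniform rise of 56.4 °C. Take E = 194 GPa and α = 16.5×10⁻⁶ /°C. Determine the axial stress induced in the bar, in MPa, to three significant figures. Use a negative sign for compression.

-152 MPa

Free thermal expansion αLΔT = 16.5e-6 · 11700 · 56.4 = 10.89 mm.
The walls engage after the gap closes; constrained expansion = 10.89 − 1.7 = 9.188 mm.
The walls impose strain ε = −(9.188)/11700 = -7.8530e-04; σ = Eε = 194000 · -7.8530e-04 = -152.3 MPa.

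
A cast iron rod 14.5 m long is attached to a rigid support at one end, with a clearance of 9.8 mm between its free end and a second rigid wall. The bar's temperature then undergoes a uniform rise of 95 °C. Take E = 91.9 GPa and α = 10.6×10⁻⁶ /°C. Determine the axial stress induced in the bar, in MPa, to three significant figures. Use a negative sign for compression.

Free thermal expansion αLΔT = 10.6e-6 · 14500 · 95 = 14.6 mm.
The walls engage after the gap closes; constrained expansion = 14.6 − 9.8 = 4.801 mm.
The walls impose strain ε = −(4.801)/14500 = -3.3114e-04; σ = Eε = 91900 · -3.3114e-04 = -30.43 MPa.

-30.4 MPa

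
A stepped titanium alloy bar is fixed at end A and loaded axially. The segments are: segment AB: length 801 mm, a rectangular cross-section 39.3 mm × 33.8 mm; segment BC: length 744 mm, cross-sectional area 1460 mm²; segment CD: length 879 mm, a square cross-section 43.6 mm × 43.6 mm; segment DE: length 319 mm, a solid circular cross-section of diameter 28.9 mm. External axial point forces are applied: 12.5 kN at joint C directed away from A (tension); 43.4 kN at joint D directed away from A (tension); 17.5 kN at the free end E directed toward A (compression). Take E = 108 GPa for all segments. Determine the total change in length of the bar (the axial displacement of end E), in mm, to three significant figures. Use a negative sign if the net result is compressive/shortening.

0.428 mm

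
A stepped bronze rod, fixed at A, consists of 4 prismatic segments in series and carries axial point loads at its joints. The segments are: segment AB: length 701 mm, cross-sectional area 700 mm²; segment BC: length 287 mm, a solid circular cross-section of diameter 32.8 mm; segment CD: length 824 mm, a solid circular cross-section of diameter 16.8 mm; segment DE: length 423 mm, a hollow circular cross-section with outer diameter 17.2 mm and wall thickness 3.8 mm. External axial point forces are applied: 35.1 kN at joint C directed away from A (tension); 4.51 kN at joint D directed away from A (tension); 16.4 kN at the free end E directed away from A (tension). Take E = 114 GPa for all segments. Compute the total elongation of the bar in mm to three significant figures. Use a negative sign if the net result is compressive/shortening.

Internal axial forces (sectioning from the free end, tension +): N_DE = 16.4 kN, N_CD = 20.91 kN, N_BC = 56.01 kN, N_AB = 56.01 kN.
A_BC = 845 mm².
A_CD = 221.7 mm².
A_DE = 160 mm².
δ_AB = 56010·701/(700·114000) = 0.492 mm
δ_BC = 56010·287/(845·114000) = 0.1669 mm
δ_CD = 20910·824/(221.7·114000) = 0.6818 mm
δ_DE = 16400·423/(160·114000) = 0.3804 mm
δ = Σδ_i = 1.721 mm.

1.72 mm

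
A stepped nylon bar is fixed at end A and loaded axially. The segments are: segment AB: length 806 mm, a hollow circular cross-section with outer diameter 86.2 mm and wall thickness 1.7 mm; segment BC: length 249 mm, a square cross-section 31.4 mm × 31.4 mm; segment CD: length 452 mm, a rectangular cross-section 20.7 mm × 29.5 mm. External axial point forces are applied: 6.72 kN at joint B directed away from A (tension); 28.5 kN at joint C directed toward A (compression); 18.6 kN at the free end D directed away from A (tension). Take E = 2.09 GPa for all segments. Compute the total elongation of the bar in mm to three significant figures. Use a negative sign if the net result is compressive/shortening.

Internal axial forces (sectioning from the free end, tension +): N_CD = 18.6 kN, N_BC = -9.9 kN, N_AB = -3.18 kN.
A_AB = 451.3 mm².
A_BC = 986 mm².
A_CD = 610.6 mm².
δ_AB = -3180·806/(451.3·2090) = -2.717 mm
δ_BC = -9900·249/(986·2090) = -1.196 mm
δ_CD = 18600·452/(610.6·2090) = 6.587 mm
δ = Σδ_i = 2.674 mm.

2.67 mm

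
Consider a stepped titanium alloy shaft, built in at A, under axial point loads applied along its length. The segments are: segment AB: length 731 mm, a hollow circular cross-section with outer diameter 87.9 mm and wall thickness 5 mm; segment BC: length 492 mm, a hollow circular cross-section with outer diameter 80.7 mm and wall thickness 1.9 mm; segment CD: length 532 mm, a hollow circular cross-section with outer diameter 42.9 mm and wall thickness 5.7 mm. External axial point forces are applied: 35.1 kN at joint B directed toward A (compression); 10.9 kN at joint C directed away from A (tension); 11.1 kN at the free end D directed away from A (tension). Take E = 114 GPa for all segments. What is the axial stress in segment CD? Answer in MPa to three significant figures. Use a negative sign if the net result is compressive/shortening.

16.7 MPa

Internal axial forces (sectioning from the free end, tension +): N_CD = 11.1 kN, N_BC = 22 kN, N_AB = -13.1 kN.
A_CD = 666.1 mm².
σ_CD = N_CD/A_CD = 11100/666.1 = 16.66 MPa.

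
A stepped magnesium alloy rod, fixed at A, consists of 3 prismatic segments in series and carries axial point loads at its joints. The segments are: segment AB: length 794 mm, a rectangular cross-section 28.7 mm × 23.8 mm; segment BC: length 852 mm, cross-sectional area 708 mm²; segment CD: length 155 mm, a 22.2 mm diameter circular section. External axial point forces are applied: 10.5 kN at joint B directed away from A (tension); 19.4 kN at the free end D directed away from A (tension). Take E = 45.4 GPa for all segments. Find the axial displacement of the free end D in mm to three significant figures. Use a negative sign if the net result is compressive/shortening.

Internal axial forces (sectioning from the free end, tension +): N_CD = 19.4 kN, N_BC = 19.4 kN, N_AB = 29.9 kN.
A_AB = 683.1 mm².
A_CD = 387.1 mm².
δ_AB = 29900·794/(683.1·45400) = 0.7656 mm
δ_BC = 19400·852/(708·45400) = 0.5142 mm
δ_CD = 19400·155/(387.1·45400) = 0.1711 mm
δ = Σδ_i = 1.451 mm.

1.45 mm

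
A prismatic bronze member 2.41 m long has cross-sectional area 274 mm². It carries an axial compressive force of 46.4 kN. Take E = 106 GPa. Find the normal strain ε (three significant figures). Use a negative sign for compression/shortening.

σ = N/A = -169.3 MPa; ε = σ/E = -169.3/106000 = -1.598e-03.

-0.00160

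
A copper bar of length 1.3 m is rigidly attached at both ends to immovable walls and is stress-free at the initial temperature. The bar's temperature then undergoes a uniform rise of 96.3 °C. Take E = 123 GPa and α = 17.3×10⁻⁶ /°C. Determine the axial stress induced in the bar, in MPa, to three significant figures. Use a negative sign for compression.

Free thermal expansion αLΔT = 17.3e-6 · 1300 · 96.3 = 2.166 mm.
The walls impose strain ε = −(2.166)/1300 = -1.6660e-03; σ = Eε = 123000 · -1.6660e-03 = -204.9 MPa.

-205 MPa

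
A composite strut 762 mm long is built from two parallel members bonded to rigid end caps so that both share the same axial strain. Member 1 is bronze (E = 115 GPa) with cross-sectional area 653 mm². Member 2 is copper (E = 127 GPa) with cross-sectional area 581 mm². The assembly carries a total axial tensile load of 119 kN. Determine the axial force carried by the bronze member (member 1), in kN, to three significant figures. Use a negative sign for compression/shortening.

Equal strain + equilibrium ⇒ each member carries load in proportion to AE: A₁E₁ = 75100000 N, A₂E₂ = 73790000 N, ΣAE = 148900000 N.
F₁ = P·A₁E₁/ΣAE = 119000·75100000/148900000 = 60020 N.

60.0 kN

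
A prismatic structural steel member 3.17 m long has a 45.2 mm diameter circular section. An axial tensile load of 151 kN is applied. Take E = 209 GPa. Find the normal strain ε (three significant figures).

A = 1605 mm².
σ = N/A = 94.1 MPa; ε = σ/E = 94.1/209000 = 4.503e-04.

4.50e-04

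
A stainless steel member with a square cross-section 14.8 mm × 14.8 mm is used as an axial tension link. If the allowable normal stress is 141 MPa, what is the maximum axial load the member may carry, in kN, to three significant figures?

A = 219 mm².
P_max = σ_allow · A = 141 · 219 = 30880 N = 30.88 kN.

30.9 kN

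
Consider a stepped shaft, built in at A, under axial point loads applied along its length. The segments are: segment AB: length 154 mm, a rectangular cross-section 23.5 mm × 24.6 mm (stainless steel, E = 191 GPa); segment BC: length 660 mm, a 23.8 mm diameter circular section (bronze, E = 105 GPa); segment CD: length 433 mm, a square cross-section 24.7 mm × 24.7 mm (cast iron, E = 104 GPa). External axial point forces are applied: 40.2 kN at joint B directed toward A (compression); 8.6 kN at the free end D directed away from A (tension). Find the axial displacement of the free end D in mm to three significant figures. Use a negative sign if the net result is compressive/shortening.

0.136 mm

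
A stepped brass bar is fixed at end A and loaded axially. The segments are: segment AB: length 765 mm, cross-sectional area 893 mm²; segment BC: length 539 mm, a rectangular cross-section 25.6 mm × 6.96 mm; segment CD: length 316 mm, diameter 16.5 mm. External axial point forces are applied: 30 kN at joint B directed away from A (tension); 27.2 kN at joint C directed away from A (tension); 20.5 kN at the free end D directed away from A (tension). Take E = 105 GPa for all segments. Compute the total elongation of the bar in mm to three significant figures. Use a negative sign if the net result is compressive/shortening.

2.30 mm

Internal axial forces (sectioning from the free end, tension +): N_CD = 20.5 kN, N_BC = 47.7 kN, N_AB = 77.7 kN.
A_BC = 178.2 mm².
A_CD = 213.8 mm².
δ_AB = 77700·765/(893·105000) = 0.6339 mm
δ_BC = 47700·539/(178.2·105000) = 1.374 mm
δ_CD = 20500·316/(213.8·105000) = 0.2885 mm
δ = Σδ_i = 2.297 mm.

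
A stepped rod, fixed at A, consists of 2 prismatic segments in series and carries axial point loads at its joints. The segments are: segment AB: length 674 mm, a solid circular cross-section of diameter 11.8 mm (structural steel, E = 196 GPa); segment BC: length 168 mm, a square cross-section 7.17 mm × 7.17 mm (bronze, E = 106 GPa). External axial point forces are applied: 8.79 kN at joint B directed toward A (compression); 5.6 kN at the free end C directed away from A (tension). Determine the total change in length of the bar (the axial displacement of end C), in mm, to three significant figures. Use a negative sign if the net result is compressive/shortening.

Internal axial forces (sectioning from the free end, tension +): N_BC = 5.6 kN, N_AB = -3.19 kN.
A_AB = 109.4 mm².
A_BC = 51.41 mm².
δ_AB = -3190·674/(109.4·196000) = -0.1003 mm
δ_BC = 5600·168/(51.41·106000) = 0.1726 mm
δ = Σδ_i = 0.07234 mm.

0.0723 mm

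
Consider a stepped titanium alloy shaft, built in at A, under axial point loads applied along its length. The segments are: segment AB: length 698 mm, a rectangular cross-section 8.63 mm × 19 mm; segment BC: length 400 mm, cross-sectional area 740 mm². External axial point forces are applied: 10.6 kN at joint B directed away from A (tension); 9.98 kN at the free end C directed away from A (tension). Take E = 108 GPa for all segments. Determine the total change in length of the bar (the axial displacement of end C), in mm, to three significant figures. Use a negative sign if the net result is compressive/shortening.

0.861 mm

Internal axial forces (sectioning from the free end, tension +): N_BC = 9.98 kN, N_AB = 20.58 kN.
A_AB = 164 mm².
δ_AB = 20580·698/(164·108000) = 0.8112 mm
δ_BC = 9980·400/(740·108000) = 0.04995 mm
δ = Σδ_i = 0.8611 mm.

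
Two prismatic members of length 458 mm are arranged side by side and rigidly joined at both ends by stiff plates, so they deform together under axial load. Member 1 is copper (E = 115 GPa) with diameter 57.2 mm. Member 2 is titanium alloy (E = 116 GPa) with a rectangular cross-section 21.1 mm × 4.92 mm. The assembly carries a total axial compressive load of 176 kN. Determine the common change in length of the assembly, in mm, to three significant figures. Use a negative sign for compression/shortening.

-0.262 mm

A_1 = 2570 mm².
A_2 = 103.8 mm².
Equal strain + equilibrium ⇒ each member carries load in proportion to AE: A₁E₁ = 295500000 N, A₂E₂ = 12040000 N, ΣAE = 307600000 N.
δ = PL/ΣAE = -176000·458/307600000 = -0.2621 mm.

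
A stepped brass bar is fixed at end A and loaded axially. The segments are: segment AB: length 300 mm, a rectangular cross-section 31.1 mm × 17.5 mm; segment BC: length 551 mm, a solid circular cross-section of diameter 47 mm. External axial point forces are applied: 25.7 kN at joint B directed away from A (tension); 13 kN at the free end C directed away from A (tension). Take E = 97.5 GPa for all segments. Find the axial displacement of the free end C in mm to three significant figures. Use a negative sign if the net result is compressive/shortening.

0.261 mm

Internal axial forces (sectioning from the free end, tension +): N_BC = 13 kN, N_AB = 38.7 kN.
A_AB = 544.2 mm².
A_BC = 1735 mm².
δ_AB = 38700·300/(544.2·97500) = 0.2188 mm
δ_BC = 13000·551/(1735·97500) = 0.04235 mm
δ = Σδ_i = 0.2611 mm.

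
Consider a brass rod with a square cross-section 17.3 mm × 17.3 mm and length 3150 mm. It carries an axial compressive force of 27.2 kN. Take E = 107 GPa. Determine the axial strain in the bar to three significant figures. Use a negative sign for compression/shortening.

A = 299.3 mm².
σ = N/A = -90.88 MPa; ε = σ/E = -90.88/107000 = -8.494e-04.

-8.49e-04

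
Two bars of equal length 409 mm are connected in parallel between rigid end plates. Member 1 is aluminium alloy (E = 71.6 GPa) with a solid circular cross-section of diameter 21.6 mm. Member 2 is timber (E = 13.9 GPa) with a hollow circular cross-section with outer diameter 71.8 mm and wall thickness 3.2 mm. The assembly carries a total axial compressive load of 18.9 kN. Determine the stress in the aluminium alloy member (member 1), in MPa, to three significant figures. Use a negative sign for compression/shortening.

A_1 = 366.4 mm².
A_2 = 689.6 mm².
Equal strain + equilibrium ⇒ each member carries load in proportion to AE: A₁E₁ = 26240000 N, A₂E₂ = 9586000 N, ΣAE = 35820000 N.
σ₁ = P·E₁/ΣAE = -18900·71600/35820000 = -37.78 MPa.

-37.8 MPa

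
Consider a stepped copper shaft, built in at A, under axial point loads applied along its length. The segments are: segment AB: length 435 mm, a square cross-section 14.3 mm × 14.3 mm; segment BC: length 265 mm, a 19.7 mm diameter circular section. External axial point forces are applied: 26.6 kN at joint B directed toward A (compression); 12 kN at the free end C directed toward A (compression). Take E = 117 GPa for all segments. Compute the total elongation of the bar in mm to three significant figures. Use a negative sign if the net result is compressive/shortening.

Internal axial forces (sectioning from the free end, tension +): N_BC = -12 kN, N_AB = -38.6 kN.
A_AB = 204.5 mm².
A_BC = 304.8 mm².
δ_AB = -38600·435/(204.5·117000) = -0.7018 mm
δ_BC = -12000·265/(304.8·117000) = -0.08917 mm
δ = Σδ_i = -0.791 mm.

-0.791 mm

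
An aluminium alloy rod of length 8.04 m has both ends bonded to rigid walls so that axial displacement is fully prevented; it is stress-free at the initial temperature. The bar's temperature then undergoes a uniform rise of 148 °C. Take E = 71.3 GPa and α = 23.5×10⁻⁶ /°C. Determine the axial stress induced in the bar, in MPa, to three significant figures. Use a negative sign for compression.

-248 MPa

Free thermal expansion αLΔT = 23.5e-6 · 8040 · 148 = 27.96 mm.
The walls impose strain ε = −(27.96)/8040 = -3.4780e-03; σ = Eε = 71300 · -3.4780e-03 = -248 MPa.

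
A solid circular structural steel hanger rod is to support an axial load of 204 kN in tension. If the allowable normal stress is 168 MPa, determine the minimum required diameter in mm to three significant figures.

39.3 mm

Required area A ≥ P/σ_allow = 204000/168 = 1214 mm².
For a solid circular section, d ≥ √(4A/π) = 39.32 mm.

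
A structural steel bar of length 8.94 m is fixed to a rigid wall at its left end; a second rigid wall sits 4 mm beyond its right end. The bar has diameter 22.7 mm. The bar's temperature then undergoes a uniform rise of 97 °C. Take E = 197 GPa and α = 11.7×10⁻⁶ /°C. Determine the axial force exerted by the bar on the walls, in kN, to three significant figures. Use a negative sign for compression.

Free thermal expansion αLΔT = 11.7e-6 · 8940 · 97 = 10.15 mm.
The walls engage after the gap closes; constrained expansion = 10.15 − 4 = 6.146 mm.
The walls impose strain ε = −(6.146)/8940 = -6.8747e-04; σ = Eε = 197000 · -6.8747e-04 = -135.4 MPa.
Wall reaction R = σ·A = -135.4·404.7 = -54810 N = -54.81 kN.

-54.8 kN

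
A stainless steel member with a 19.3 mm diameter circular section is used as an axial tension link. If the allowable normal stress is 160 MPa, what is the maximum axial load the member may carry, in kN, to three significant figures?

46.8 kN

A = 292.6 mm².
P_max = σ_allow · A = 160 · 292.6 = 46810 N = 46.81 kN.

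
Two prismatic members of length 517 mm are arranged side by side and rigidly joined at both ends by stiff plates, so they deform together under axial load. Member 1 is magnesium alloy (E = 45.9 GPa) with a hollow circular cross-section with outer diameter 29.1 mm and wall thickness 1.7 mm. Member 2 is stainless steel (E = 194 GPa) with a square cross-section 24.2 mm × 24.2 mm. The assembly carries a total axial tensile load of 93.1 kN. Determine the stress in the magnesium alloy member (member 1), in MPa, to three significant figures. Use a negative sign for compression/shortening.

A_1 = 146.3 mm².
A_2 = 585.6 mm².
Equal strain + equilibrium ⇒ each member carries load in proportion to AE: A₁E₁ = 6717000 N, A₂E₂ = 113600000 N, ΣAE = 120300000 N.
σ₁ = P·E₁/ΣAE = 93100·45900/120300000 = 35.51 MPa.

35.5 MPa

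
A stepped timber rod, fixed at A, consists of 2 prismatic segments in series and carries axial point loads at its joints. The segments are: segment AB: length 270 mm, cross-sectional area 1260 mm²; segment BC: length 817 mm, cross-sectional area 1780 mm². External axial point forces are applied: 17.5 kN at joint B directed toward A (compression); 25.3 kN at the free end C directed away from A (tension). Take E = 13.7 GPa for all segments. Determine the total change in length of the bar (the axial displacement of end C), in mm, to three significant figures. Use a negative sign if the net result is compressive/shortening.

Internal axial forces (sectioning from the free end, tension +): N_BC = 25.3 kN, N_AB = 7.8 kN.
δ_AB = 7800·270/(1260·13700) = 0.122 mm
δ_BC = 25300·817/(1780·13700) = 0.8476 mm
δ = Σδ_i = 0.9696 mm.

0.970 mm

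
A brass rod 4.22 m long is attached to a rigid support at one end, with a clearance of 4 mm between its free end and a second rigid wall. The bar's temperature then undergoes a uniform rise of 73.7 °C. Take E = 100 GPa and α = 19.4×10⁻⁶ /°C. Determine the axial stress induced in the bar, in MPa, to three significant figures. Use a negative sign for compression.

-48.2 MPa

Free thermal expansion αLΔT = 19.4e-6 · 4220 · 73.7 = 6.034 mm.
The walls engage after the gap closes; constrained expansion = 6.034 − 4 = 2.034 mm.
The walls impose strain ε = −(2.034)/4220 = -4.8191e-04; σ = Eε = 100000 · -4.8191e-04 = -48.19 MPa.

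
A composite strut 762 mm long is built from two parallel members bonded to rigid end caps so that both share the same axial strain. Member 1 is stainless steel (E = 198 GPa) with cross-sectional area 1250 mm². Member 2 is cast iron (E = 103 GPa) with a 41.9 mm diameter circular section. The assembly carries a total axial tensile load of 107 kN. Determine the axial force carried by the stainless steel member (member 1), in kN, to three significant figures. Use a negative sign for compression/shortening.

A_2 = 1379 mm².
Equal strain + equilibrium ⇒ each member carries load in proportion to AE: A₁E₁ = 247500000 N, A₂E₂ = 142000000 N, ΣAE = 389500000 N.
F₁ = P·A₁E₁/ΣAE = 107000·247500000/389500000 = 67990 N.

68.0 kN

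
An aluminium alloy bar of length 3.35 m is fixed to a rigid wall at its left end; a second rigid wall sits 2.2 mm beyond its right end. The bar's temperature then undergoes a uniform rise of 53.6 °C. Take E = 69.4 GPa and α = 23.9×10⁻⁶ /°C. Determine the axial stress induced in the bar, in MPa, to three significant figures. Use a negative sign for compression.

Free thermal expansion αLΔT = 23.9e-6 · 3350 · 53.6 = 4.291 mm.
The walls engage after the gap closes; constrained expansion = 4.291 − 2.2 = 2.091 mm.
The walls impose strain ε = −(2.091)/3350 = -6.2432e-04; σ = Eε = 69400 · -6.2432e-04 = -43.33 MPa.

-43.3 MPa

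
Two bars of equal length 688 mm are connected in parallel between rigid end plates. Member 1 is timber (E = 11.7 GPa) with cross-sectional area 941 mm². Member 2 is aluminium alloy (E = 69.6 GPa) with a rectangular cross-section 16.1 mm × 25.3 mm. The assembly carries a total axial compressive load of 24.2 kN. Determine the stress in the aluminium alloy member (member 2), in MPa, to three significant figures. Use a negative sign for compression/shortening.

A_2 = 407.3 mm².
Equal strain + equilibrium ⇒ each member carries load in proportion to AE: A₁E₁ = 11010000 N, A₂E₂ = 28350000 N, ΣAE = 39360000 N.
σ₂ = P·E₂/ΣAE = -24200·69600/39360000 = -42.79 MPa.

-42.8 MPa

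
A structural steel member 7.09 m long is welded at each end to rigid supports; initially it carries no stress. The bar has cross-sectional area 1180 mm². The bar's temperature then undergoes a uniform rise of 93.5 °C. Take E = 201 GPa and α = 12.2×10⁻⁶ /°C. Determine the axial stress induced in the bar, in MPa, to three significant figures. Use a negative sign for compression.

-229 MPa

Free thermal expansion αLΔT = 12.2e-6 · 7090 · 93.5 = 8.088 mm.
The walls impose strain ε = −(8.088)/7090 = -1.1407e-03; σ = Eε = 201000 · -1.1407e-03 = -229.3 MPa.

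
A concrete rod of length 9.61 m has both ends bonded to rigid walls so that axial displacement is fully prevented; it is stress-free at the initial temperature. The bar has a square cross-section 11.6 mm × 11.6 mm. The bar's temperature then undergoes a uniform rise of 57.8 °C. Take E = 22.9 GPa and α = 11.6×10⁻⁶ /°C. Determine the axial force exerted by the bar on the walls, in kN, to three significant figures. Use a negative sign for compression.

-2.07 kN

Free thermal expansion αLΔT = 11.6e-6 · 9610 · 57.8 = 6.443 mm.
The walls impose strain ε = −(6.443)/9610 = -6.7048e-04; σ = Eε = 22900 · -6.7048e-04 = -15.35 MPa.
Wall reaction R = σ·A = -15.35·134.6 = -2066 N = -2.066 kN.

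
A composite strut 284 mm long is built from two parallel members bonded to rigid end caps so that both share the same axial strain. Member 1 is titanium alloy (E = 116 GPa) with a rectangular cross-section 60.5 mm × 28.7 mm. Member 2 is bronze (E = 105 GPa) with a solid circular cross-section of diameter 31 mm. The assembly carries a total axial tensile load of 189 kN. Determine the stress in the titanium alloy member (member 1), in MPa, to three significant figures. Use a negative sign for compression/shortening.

78.1 MPa

A_1 = 1736 mm².
A_2 = 754.8 mm².
Equal strain + equilibrium ⇒ each member carries load in proportion to AE: A₁E₁ = 201400000 N, A₂E₂ = 79250000 N, ΣAE = 280700000 N.
σ₁ = P·E₁/ΣAE = 189000·116000/280700000 = 78.11 MPa.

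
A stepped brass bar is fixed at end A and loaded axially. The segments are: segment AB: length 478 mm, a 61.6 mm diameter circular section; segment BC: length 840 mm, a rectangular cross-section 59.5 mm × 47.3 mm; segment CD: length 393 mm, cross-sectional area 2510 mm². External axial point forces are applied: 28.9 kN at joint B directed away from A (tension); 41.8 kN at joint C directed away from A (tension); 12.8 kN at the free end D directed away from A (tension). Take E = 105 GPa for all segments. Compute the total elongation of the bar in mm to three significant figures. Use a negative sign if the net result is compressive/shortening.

0.302 mm

Internal axial forces (sectioning from the free end, tension +): N_CD = 12.8 kN, N_BC = 54.6 kN, N_AB = 83.5 kN.
A_AB = 2980 mm².
A_BC = 2814 mm².
δ_AB = 83500·478/(2980·105000) = 0.1275 mm
δ_BC = 54600·840/(2814·105000) = 0.1552 mm
δ_CD = 12800·393/(2510·105000) = 0.01909 mm
δ = Σδ_i = 0.3018 mm.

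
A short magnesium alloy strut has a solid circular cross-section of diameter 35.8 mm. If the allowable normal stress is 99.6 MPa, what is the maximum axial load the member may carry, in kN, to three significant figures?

100 kN

A = 1007 mm².
P_max = σ_allow · A = 99.6 · 1007 = 100300 N = 100.3 kN.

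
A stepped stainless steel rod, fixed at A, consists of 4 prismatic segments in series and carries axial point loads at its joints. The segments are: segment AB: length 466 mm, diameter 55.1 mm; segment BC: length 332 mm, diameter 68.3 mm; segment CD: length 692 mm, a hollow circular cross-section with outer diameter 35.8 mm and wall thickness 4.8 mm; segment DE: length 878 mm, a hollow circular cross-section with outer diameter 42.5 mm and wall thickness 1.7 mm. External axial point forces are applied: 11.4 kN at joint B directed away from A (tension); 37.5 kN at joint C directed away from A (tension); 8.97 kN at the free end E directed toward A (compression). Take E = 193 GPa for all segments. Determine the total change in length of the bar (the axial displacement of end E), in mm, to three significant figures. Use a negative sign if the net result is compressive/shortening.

Internal axial forces (sectioning from the free end, tension +): N_DE = -8.97 kN, N_CD = -8.97 kN, N_BC = 28.53 kN, N_AB = 39.93 kN.
A_AB = 2384 mm².
A_BC = 3664 mm².
A_CD = 467.5 mm².
A_DE = 217.9 mm².
δ_AB = 39930·466/(2384·193000) = 0.04043 mm
δ_BC = 28530·332/(3664·193000) = 0.0134 mm
δ_CD = -8970·692/(467.5·193000) = -0.0688 mm
δ_DE = -8970·878/(217.9·193000) = -0.1873 mm
δ = Σδ_i = -0.2022 mm.

-0.202 mm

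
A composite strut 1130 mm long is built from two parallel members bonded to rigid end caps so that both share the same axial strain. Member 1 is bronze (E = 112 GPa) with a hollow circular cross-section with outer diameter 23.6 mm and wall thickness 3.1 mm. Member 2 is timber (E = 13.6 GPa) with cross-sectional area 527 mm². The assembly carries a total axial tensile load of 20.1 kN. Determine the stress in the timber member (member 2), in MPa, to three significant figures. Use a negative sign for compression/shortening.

9.26 MPa

A_1 = 199.6 mm².
Equal strain + equilibrium ⇒ each member carries load in proportion to AE: A₁E₁ = 22360000 N, A₂E₂ = 7167000 N, ΣAE = 29530000 N.
σ₂ = P·E₂/ΣAE = 20100·13600/29530000 = 9.258 MPa.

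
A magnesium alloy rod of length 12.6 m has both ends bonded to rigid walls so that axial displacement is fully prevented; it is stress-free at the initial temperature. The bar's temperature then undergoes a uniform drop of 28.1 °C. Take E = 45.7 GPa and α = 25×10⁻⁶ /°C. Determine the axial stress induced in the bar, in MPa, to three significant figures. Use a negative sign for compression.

Free thermal expansion αLΔT = 25e-6 · 12600 · -28.1 = -8.851 mm.
The walls impose strain ε = −(-8.851)/12600 = 7.0250e-04; σ = Eε = 45700 · 7.0250e-04 = 32.1 MPa.

32.1 MPa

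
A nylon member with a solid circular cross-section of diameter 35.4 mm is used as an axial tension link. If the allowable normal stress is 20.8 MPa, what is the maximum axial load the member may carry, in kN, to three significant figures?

A = 984.2 mm².
P_max = σ_allow · A = 20.8 · 984.2 = 20470 N = 20.47 kN.

20.5 kN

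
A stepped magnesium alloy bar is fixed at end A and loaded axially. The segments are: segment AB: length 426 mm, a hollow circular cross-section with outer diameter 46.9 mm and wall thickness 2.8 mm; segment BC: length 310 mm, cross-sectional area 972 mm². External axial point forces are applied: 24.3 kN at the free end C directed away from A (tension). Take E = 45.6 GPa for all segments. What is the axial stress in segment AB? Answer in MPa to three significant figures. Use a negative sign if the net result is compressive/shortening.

Internal axial forces (sectioning from the free end, tension +): N_BC = 24.3 kN, N_AB = 24.3 kN.
A_AB = 387.9 mm².
σ_AB = N_AB/A_AB = 24300/387.9 = 62.64 MPa.

62.6 MPa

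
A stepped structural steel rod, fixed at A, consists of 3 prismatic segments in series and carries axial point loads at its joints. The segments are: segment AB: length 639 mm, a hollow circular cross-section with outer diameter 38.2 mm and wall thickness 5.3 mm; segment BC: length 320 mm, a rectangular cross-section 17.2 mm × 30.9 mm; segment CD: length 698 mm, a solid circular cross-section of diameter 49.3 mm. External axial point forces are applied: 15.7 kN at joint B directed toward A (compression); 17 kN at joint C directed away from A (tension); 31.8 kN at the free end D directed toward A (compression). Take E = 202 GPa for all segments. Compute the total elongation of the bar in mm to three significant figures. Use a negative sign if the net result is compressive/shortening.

-0.278 mm

Internal axial forces (sectioning from the free end, tension +): N_CD = -31.8 kN, N_BC = -14.8 kN, N_AB = -30.5 kN.
A_AB = 547.8 mm².
A_BC = 531.5 mm².
A_CD = 1909 mm².
δ_AB = -30500·639/(547.8·202000) = -0.1761 mm
δ_BC = -14800·320/(531.5·202000) = -0.04411 mm
δ_CD = -31800·698/(1909·202000) = -0.05756 mm
δ = Σδ_i = -0.2778 mm.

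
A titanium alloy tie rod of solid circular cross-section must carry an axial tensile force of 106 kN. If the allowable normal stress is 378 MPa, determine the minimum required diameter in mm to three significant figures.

18.9 mm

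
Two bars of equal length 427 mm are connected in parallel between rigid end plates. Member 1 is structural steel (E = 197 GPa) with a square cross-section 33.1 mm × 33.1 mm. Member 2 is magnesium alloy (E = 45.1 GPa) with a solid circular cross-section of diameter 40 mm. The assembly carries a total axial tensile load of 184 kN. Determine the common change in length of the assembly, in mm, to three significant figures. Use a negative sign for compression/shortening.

A_1 = 1096 mm².
A_2 = 1257 mm².
Equal strain + equilibrium ⇒ each member carries load in proportion to AE: A₁E₁ = 215800000 N, A₂E₂ = 56670000 N, ΣAE = 272500000 N.
δ = PL/ΣAE = 184000·427/272500000 = 0.2883 mm.

0.288 mm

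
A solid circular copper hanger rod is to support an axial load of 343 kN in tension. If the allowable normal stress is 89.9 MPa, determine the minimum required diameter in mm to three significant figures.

69.7 mm

Required area A ≥ P/σ_allow = 343000/89.9 = 3815 mm².
For a solid circular section, d ≥ √(4A/π) = 69.7 mm.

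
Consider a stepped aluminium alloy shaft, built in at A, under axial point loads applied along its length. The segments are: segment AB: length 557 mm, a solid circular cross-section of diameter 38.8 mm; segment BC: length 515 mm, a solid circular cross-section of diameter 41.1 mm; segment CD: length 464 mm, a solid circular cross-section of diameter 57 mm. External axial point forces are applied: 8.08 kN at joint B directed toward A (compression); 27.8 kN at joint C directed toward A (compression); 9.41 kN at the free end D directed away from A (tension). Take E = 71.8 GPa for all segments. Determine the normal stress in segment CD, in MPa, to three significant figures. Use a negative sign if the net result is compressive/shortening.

Internal axial forces (sectioning from the free end, tension +): N_CD = 9.41 kN, N_BC = -18.39 kN, N_AB = -26.47 kN.
A_CD = 2552 mm².
σ_CD = N_CD/A_CD = 9410/2552 = 3.688 MPa.

3.69 MPa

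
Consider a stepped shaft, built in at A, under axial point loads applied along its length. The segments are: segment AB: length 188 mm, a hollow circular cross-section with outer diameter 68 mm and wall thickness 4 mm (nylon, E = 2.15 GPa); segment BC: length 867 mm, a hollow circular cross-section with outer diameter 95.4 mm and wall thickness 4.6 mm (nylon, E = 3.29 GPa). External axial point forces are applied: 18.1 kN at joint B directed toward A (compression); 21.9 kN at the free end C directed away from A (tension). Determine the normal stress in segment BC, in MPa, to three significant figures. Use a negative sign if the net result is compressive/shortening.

16.7 MPa

Internal axial forces (sectioning from the free end, tension +): N_BC = 21.9 kN, N_AB = 3.8 kN.
A_BC = 1312 mm².
σ_BC = N_BC/A_BC = 21900/1312 = 16.69 MPa.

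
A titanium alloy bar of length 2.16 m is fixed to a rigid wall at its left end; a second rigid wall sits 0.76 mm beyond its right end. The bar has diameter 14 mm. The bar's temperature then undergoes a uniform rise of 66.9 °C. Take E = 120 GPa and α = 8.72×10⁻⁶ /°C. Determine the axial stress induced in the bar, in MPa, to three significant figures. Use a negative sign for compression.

-27.8 MPa

Free thermal expansion αLΔT = 8.72e-6 · 2160 · 66.9 = 1.26 mm.
The walls engage after the gap closes; constrained expansion = 1.26 − 0.76 = 0.5001 mm.
The walls impose strain ε = −(0.5001)/2160 = -2.3152e-04; σ = Eε = 120000 · -2.3152e-04 = -27.78 MPa.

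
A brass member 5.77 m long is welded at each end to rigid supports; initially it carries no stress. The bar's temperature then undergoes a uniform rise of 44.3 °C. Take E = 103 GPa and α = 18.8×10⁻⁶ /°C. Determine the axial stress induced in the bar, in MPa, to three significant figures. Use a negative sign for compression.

Free thermal expansion αLΔT = 18.8e-6 · 5770 · 44.3 = 4.805 mm.
The walls impose strain ε = −(4.805)/5770 = -8.3284e-04; σ = Eε = 103000 · -8.3284e-04 = -85.78 MPa.

-85.8 MPa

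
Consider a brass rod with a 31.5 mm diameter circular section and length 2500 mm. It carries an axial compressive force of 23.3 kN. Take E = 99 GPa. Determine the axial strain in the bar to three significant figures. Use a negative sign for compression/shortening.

A = 779.3 mm².
σ = N/A = -29.9 MPa; ε = σ/E = -29.9/99000 = -3.020e-04.

-3.02e-04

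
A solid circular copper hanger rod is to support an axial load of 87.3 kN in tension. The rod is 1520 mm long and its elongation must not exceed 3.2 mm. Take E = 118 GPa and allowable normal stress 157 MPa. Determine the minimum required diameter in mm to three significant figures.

26.6 mm

Required area A ≥ P/σ_allow = 87300/157 = 556.1 mm².
For a solid circular section, d ≥ √(4A/π) = 26.61 mm.
Elongation limit: A ≥ PL/(Eδ_allow) = 87300·1520/(118000·3.2) = 351.4 mm² ⇒ d ≥ 21.15 mm.
The stress limit governs.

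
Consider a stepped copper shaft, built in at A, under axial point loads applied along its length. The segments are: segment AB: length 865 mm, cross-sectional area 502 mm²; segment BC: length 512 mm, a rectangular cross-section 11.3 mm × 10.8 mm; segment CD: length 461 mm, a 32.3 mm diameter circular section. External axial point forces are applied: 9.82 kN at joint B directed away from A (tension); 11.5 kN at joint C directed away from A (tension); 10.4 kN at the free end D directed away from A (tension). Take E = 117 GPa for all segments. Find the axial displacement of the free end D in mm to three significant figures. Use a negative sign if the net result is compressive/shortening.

1.30 mm

Internal axial forces (sectioning from the free end, tension +): N_CD = 10.4 kN, N_BC = 21.9 kN, N_AB = 31.72 kN.
A_BC = 122 mm².
A_CD = 819.4 mm².
δ_AB = 31720·865/(502·117000) = 0.4672 mm
δ_BC = 21900·512/(122·117000) = 0.7853 mm
δ_CD = 10400·461/(819.4·117000) = 0.05001 mm
δ = Σδ_i = 1.302 mm.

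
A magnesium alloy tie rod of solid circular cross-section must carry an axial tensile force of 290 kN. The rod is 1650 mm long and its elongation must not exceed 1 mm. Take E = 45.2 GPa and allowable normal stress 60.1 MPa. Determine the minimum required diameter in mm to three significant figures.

116 mm

Required area A ≥ P/σ_allow = 290000/60.1 = 4825 mm².
For a solid circular section, d ≥ √(4A/π) = 78.38 mm.
Elongation limit: A ≥ PL/(Eδ_allow) = 290000·1650/(45200·1) = 10590 mm² ⇒ d ≥ 116.1 mm.
The elongation limit governs.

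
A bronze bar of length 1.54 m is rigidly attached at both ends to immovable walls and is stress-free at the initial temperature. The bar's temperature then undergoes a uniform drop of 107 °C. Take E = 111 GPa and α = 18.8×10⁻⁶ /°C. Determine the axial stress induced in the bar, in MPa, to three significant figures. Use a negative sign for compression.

Free thermal expansion αLΔT = 18.8e-6 · 1540 · -107 = -3.098 mm.
The walls impose strain ε = −(-3.098)/1540 = 2.0116e-03; σ = Eε = 111000 · 2.0116e-03 = 223.3 MPa.

223 MPa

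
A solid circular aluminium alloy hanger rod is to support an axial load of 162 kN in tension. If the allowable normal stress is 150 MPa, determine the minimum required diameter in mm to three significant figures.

37.1 mm

Required area A ≥ P/σ_allow = 162000/150 = 1080 mm².
For a solid circular section, d ≥ √(4A/π) = 37.08 mm.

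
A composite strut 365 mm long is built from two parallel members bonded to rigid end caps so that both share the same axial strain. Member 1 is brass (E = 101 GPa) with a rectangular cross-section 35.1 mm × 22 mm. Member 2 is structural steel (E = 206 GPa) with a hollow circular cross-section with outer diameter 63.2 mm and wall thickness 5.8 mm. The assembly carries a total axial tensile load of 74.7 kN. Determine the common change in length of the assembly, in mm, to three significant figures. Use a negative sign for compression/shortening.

A_1 = 772.2 mm².
A_2 = 1046 mm².
Equal strain + equilibrium ⇒ each member carries load in proportion to AE: A₁E₁ = 77990000 N, A₂E₂ = 215500000 N, ΣAE = 293400000 N.
δ = PL/ΣAE = 74700·365/293400000 = 0.09291 mm.

0.0929 mm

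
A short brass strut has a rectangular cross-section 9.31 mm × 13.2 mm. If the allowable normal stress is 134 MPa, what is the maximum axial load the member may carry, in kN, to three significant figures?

A = 122.9 mm².
P_max = σ_allow · A = 134 · 122.9 = 16470 N = 16.47 kN.

16.5 kN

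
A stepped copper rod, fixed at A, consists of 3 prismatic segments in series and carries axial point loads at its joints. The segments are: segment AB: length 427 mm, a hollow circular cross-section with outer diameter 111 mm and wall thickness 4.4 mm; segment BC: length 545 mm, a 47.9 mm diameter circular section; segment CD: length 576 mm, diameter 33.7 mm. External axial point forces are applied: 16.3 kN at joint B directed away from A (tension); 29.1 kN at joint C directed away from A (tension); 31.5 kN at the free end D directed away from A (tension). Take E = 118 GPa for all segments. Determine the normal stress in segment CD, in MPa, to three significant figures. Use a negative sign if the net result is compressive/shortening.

35.3 MPa

Internal axial forces (sectioning from the free end, tension +): N_CD = 31.5 kN, N_BC = 60.6 kN, N_AB = 76.9 kN.
A_CD = 892 mm².
σ_CD = N_CD/A_CD = 31500/892 = 35.32 MPa.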